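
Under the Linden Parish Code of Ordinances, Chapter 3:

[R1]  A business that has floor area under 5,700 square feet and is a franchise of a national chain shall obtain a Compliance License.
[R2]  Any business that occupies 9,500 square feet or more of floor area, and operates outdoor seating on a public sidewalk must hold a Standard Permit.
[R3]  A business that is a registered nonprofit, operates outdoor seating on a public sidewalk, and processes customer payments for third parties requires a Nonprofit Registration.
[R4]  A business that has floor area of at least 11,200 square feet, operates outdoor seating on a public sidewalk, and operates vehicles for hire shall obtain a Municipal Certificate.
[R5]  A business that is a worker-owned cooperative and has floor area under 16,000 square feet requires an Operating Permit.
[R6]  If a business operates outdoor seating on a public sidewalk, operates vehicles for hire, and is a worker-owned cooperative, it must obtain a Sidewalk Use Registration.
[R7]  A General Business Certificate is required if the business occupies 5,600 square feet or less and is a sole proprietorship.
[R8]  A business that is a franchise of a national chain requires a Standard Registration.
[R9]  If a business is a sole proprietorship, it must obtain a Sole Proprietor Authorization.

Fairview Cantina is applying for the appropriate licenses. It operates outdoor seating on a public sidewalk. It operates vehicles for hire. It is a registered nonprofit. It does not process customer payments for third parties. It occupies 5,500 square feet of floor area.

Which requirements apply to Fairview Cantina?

[R1] floor area 5,500 square feet < 5,700 square feet; is a registered nonprofit (not: is a franchise of a national chain) → Compliance License not required.
[R2] floor area 5,500 square feet < 9,500 square feet; operates outdoor seating on a public sidewalk → Standard Permit not required.
[R3] is a registered nonprofit; operates outdoor seating on a public sidewalk; does not process customer payments for third parties → Nonprofit Registration not required.
[R4] floor area 5,500 square feet < 11,200 square feet; operates outdoor seating on a public sidewalk; operates vehicles for hire → Municipal Certificate not required.
[R5] is a registered nonprofit (not: is a worker-owned cooperative); floor area 5,500 square feet < 16,000 square feet → Operating Permit not required.
[R6] operates outdoor seating on a public sidewalk; operates vehicles for hire; is a registered nonprofit (not: is a worker-owned cooperative) → Sidewalk Use Registration not required.
[R7] floor area 5,500 square feet ≤ 5,600 square feet; is a registered nonprofit (not: is a sole proprietorship) → General Business Certificate not required.
[R8] is a registered nonprofit (not: is a franchise of a national chain) → Standard Registration not required.
[R9] is a registered nonprofit (not: is a sole proprietorship) → Sole Proprietor Authorization not required.

None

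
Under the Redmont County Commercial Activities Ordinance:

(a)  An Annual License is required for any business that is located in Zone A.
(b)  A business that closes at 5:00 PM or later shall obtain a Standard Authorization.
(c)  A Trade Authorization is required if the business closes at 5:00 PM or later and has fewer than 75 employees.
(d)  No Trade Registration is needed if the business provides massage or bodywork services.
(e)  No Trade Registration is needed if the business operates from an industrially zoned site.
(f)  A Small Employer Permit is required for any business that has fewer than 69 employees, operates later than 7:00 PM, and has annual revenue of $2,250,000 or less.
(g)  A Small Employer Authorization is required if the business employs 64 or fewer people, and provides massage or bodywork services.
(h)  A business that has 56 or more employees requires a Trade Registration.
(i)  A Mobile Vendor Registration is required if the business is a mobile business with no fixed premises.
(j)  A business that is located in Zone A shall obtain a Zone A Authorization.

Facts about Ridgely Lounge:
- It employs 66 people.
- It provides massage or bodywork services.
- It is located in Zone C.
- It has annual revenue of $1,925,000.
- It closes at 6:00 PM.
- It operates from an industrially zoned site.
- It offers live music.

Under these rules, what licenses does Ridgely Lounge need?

(a) is located in Zone C (not: is located in Zone A) → Annual License not required.
(b) closes 6:00 PM, after 5:00 PM → Standard Authorization required.
(c) closes 6:00 PM, after 5:00 PM; employees 66 < 75 → Trade Authorization required.
(d) provides massage or bodywork services → exempt from Trade Registration.
(e) operates from an industrially zoned site → exempt from Trade Registration.
(f) employees 66 < 69; closes 6:00 PM, at/before 7:00 PM; revenue $1,925,000 ≤ $2,250,000 → Small Employer Permit not required.
(g) employees 66 > 64; provides massage or bodywork services → Small Employer Authorization not required.
(h) employees 66 ≥ 56 → Trade Registration required.
(i) operates from an industrially zoned site (not: is a mobile business with no fixed premises) → Mobile Vendor Registration not required.
(j) is located in Zone C (not: is located in Zone A) → Zone A Authorization not required.

Standard Authorization, Trade Authorization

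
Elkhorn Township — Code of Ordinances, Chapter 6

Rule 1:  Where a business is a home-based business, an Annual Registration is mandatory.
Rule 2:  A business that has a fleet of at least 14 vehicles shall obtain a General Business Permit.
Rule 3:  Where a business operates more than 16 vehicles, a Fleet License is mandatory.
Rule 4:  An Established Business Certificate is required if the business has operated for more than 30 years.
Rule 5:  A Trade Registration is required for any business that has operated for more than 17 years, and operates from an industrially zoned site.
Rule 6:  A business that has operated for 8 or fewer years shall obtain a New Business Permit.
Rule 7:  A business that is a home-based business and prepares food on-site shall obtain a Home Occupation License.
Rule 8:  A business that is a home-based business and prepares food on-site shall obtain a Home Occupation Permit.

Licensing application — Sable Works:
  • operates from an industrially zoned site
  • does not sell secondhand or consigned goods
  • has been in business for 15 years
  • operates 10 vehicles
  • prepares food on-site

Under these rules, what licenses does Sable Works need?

None

Rule 1: operates from an industrially zoned site (not: is a home-based business) → Annual Registration not required.
Rule 2: vehicles 10 < 14 → General Business Permit not required.
Rule 3: vehicles 10 ≤ 16 → Fleet License not required.
Rule 4: years in business 15 ≤ 30 → Established Business Certificate not required.
Rule 5: years in business 15 ≤ 17; operates from an industrially zoned site → Trade Registration not required.
Rule 6: years in business 15 > 8 → New Business Permit not required.
Rule 7: operates from an industrially zoned site (not: is a home-based business); prepares food on-site → Home Occupation License not required.
Rule 8: operates from an industrially zoned site (not: is a home-based business); prepares food on-site → Home Occupation Permit not required.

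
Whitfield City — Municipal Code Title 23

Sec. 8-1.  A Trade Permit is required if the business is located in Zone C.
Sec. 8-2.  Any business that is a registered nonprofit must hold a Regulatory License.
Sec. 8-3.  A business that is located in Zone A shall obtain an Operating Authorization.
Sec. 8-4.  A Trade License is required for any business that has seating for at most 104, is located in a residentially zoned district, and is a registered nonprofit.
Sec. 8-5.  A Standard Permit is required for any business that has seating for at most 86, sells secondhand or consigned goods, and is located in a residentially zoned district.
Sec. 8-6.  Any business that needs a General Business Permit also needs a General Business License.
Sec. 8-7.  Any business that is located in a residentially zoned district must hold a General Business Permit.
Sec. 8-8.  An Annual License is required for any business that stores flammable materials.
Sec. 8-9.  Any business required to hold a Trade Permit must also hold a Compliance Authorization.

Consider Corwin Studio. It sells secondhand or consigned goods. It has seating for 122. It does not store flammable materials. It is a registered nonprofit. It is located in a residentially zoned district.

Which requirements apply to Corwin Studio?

General Business License, General Business Permit, Regulatory License

Sec. 8-1. is located in a residentially zoned district (not: is located in Zone C) → Trade Permit not required.
Sec. 8-2. is a registered nonprofit → Regulatory License required.
Sec. 8-3. is located in a residentially zoned district (not: is located in Zone A) → Operating Authorization not required.
Sec. 8-4. seating 122 > 104; is located in a residentially zoned district; is a registered nonprofit → Trade License not required.
Sec. 8-5. seating 122 > 86; sells secondhand or consigned goods; is located in a residentially zoned district → Standard Permit not required.
Sec. 8-6. General Business Permit is required → General Business License also required.
Sec. 8-7. is located in a residentially zoned district → General Business Permit required.
Sec. 8-8. does not store flammable materials → Annual License not required.
Sec. 8-9. Trade Permit is not required → no effect.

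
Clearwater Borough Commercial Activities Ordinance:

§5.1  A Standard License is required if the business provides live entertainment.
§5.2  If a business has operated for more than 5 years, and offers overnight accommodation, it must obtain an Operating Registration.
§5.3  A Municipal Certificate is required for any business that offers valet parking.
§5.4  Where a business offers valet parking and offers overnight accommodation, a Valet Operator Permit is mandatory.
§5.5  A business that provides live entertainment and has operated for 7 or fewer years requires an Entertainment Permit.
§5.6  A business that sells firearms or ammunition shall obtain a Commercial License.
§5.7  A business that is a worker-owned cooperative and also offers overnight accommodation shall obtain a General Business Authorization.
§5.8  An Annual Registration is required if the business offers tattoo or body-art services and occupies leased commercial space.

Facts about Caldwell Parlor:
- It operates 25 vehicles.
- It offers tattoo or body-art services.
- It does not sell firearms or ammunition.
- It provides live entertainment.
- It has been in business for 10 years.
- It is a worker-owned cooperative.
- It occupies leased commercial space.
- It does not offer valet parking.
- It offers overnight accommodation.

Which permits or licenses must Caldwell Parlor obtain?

§5.1 provides live entertainment → Standard License required.
§5.2 years in business 10 > 5; offers overnight accommodation → Operating Registration required.
§5.3 does not offer valet parking → Municipal Certificate not required.
§5.4 does not offer valet parking; offers overnight accommodation → Valet Operator Permit not required.
§5.5 provides live entertainment; years in business 10 > 7 → Entertainment Permit not required.
§5.6 does not sell firearms or ammunition → Commercial License not required.
§5.7 is a worker-owned cooperative; offers overnight accommodation → General Business Authorization required.
§5.8 offers tattoo or body-art services; occupies leased commercial space → Annual Registration required.

Annual Registration, General Business Authorization, Operating Registration, Standard License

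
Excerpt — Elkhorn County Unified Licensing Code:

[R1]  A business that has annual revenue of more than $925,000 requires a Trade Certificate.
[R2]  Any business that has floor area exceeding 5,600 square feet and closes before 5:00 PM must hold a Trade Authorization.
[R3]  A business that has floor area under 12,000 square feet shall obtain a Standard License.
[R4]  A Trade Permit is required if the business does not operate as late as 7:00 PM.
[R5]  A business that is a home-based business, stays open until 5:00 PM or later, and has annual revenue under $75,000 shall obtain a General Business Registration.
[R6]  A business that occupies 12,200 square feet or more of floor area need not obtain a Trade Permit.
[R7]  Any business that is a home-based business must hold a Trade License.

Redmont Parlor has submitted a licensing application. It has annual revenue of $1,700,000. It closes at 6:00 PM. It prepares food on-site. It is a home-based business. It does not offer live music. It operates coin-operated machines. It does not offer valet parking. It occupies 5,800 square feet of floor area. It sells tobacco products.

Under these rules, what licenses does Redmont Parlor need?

Standard License, Trade Certificate, Trade License, Trade Permit

[R1] revenue $1,700,000 > $925,000 → Trade Certificate required.
[R2] floor area 5,800 square feet > 5,600 square feet; closes 6:00 PM, after 5:00 PM → Trade Authorization not required.
[R3] floor area 5,800 square feet < 12,000 square feet → Standard License required.
[R4] closes 6:00 PM, at/before 7:00 PM → Trade Permit required.
[R5] is a home-based business; closes 6:00 PM, after 5:00 PM; revenue $1,700,000 ≥ $75,000 → General Business Registration not required.
[R6] floor area 5,800 square feet < 12,200 square feet → Trade Permit exemption does not apply.
[R7] is a home-based business → Trade License required.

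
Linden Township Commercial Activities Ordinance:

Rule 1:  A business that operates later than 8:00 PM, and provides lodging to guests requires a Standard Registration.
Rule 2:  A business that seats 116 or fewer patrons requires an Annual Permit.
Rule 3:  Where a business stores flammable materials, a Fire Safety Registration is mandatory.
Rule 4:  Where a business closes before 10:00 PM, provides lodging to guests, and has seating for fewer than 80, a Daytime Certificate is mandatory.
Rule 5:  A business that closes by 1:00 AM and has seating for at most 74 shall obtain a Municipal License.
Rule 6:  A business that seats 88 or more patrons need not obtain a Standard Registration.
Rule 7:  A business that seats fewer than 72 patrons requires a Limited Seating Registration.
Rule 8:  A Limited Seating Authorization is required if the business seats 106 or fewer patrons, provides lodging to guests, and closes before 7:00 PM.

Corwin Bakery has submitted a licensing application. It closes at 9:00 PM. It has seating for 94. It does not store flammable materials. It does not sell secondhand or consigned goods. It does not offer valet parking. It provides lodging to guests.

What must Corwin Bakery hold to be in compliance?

Rule 1: closes 9:00 PM, after 8:00 PM; provides lodging to guests → Standard Registration required.
Rule 2: seating 94 ≤ 116 → Annual Permit required.
Rule 3: does not store flammable materials → Fire Safety Registration not required.
Rule 4: closes 9:00 PM, at/before 10:00 PM; provides lodging to guests; seating 94 ≥ 80 → Daytime Certificate not required.
Rule 5: closes 9:00 PM, at/before 1:00 AM; seating 94 > 74 → Municipal License not required.
Rule 6: seating 94 ≥ 88 → exempt from Standard Registration.
Rule 7: seating 94 ≥ 72 → Limited Seating Registration not required.
Rule 8: seating 94 ≤ 106; provides lodging to guests; closes 9:00 PM, after 7:00 PM → Limited Seating Authorization not required.

Annual Permit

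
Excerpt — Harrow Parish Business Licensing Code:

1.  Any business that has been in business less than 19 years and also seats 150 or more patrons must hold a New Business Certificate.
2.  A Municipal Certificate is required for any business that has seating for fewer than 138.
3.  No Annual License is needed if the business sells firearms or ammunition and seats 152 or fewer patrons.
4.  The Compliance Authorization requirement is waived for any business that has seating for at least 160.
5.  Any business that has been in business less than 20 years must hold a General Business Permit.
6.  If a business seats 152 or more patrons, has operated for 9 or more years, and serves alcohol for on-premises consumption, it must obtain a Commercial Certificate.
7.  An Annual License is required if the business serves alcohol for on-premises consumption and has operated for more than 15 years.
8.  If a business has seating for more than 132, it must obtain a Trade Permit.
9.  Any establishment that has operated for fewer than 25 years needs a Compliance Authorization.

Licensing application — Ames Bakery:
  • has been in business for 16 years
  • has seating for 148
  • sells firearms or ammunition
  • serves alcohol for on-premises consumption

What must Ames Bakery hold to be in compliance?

Compliance Authorization, General Business Permit, Trade Permit

1. years in business 16 < 19; seating 148 < 150 → New Business Certificate not required.
2. seating 148 ≥ 138 → Municipal Certificate not required.
3. sells firearms or ammunition; seating 148 ≤ 152 → exempt from Annual License.
4. seating 148 < 160 → Compliance Authorization exemption does not apply.
5. years in business 16 < 20 → General Business Permit required.
6. seating 148 < 152; years in business 16 ≥ 9; serves alcohol for on-premises consumption → Commercial Certificate not required.
7. serves alcohol for on-premises consumption; years in business 16 > 15 → Annual License required.
8. seating 148 > 132 → Trade Permit required.
9. years in business 16 < 25 → Compliance Authorization required.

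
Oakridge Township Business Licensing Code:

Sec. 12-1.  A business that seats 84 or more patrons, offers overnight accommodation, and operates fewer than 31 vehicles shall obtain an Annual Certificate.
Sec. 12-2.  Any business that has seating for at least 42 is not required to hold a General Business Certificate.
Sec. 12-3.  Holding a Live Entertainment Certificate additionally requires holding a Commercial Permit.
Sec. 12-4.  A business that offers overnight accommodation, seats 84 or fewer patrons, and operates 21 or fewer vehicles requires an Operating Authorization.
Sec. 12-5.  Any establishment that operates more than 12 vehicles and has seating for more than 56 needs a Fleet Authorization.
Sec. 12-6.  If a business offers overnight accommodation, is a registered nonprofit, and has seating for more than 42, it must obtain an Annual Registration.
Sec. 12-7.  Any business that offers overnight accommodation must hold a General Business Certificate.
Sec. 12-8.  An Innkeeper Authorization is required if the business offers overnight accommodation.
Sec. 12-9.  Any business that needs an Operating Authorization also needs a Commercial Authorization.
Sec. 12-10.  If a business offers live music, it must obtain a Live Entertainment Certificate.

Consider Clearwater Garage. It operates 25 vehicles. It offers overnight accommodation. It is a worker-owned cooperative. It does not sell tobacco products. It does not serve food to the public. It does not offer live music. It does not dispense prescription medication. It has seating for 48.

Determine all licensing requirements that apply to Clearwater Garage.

Sec. 12-1. seating 48 < 84; offers overnight accommodation; vehicles 25 < 31 → Annual Certificate not required.
Sec. 12-2. seating 48 ≥ 42 → exempt from General Business Certificate.
Sec. 12-3. Live Entertainment Certificate is not required → no effect.
Sec. 12-4. offers overnight accommodation; seating 48 ≤ 84; vehicles 25 > 21 → Operating Authorization not required.
Sec. 12-5. vehicles 25 > 12; seating 48 ≤ 56 → Fleet Authorization not required.
Sec. 12-6. offers overnight accommodation; is a worker-owned cooperative (not: is a registered nonprofit); seating 48 > 42 → Annual Registration not required.
Sec. 12-7. offers overnight accommodation → General Business Certificate required.
Sec. 12-8. offers overnight accommodation → Innkeeper Authorization required.
Sec. 12-9. Operating Authorization is not required → no effect.
Sec. 12-10. does not offer live music → Live Entertainment Certificate not required.

Innkeeper Authorization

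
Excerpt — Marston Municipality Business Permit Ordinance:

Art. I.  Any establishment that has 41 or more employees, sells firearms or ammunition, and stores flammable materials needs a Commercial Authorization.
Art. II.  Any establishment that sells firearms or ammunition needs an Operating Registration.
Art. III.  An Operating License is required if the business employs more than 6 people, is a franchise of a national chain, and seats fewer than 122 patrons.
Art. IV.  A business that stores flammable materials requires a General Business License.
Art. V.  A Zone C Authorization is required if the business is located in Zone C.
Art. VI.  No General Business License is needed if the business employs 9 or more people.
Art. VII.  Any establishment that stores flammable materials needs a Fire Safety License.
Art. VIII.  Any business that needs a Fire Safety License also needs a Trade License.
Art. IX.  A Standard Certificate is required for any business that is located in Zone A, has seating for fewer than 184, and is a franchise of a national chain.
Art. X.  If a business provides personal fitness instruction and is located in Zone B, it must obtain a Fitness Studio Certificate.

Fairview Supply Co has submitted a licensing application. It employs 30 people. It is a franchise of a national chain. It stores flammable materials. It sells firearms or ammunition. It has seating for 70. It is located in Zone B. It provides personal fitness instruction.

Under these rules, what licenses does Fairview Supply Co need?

Fire Safety License, Fitness Studio Certificate, Operating License, Operating Registration, Trade License

Art. I. employees 30 < 41; sells firearms or ammunition; stores flammable materials → Commercial Authorization not required.
Art. II. sells firearms or ammunition → Operating Registration required.
Art. III. employees 30 > 6; is a franchise of a national chain; seating 70 < 122 → Operating License required.
Art. IV. stores flammable materials → General Business License required.
Art. V. is located in Zone B (not: is located in Zone C) → Zone C Authorization not required.
Art. VI. employees 30 ≥ 9 → exempt from General Business License.
Art. VII. stores flammable materials → Fire Safety License required.
Art. VIII. Fire Safety License is required → Trade License also required.
Art. IX. is located in Zone B (not: is located in Zone A); seating 70 < 184; is a franchise of a national chain → Standard Certificate not required.
Art. X. provides personal fitness instruction; is located in Zone B → Fitness Studio Certificate required.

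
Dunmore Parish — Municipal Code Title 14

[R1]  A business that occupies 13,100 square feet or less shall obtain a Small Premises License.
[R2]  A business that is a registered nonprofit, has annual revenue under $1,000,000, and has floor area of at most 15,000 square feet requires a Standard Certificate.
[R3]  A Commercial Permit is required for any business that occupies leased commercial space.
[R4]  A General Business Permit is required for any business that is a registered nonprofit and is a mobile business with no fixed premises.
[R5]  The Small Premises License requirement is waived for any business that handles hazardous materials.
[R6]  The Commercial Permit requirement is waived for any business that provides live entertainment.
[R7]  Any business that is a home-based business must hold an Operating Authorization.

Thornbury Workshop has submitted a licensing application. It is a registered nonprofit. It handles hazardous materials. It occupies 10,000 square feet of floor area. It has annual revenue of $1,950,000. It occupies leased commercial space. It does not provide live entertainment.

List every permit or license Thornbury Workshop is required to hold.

[R1] floor area 10,000 square feet ≤ 13,100 square feet → Small Premises License required.
[R2] is a registered nonprofit; revenue $1,950,000 ≥ $1,000,000; floor area 10,000 square feet ≤ 15,000 square feet → Standard Certificate not required.
[R3] occupies leased commercial space → Commercial Permit required.
[R4] is a registered nonprofit; occupies leased commercial space (not: is a mobile business with no fixed premises) → General Business Permit not required.
[R5] handles hazardous materials → exempt from Small Premises License.
[R6] does not provide live entertainment → Commercial Permit exemption does not apply.
[R7] occupies leased commercial space (not: is a home-based business) → Operating Authorization not required.

Commercial Permit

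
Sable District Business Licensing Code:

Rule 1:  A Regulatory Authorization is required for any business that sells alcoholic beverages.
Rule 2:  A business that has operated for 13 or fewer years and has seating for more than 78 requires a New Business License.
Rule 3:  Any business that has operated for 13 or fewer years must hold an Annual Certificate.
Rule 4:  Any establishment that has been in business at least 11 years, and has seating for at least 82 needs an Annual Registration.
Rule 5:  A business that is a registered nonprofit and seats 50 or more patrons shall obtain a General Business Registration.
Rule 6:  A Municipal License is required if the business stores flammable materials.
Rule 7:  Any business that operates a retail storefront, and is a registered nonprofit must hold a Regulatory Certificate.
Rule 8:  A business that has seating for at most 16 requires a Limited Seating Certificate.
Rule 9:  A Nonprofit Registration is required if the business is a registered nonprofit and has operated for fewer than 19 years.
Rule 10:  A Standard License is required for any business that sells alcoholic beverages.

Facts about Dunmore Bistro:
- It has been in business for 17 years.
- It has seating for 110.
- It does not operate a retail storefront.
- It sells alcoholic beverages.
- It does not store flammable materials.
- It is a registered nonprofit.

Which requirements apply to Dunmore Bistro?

Rule 1: sells alcoholic beverages → Regulatory Authorization required.
Rule 2: years in business 17 > 13; seating 110 > 78 → New Business License not required.
Rule 3: years in business 17 > 13 → Annual Certificate not required.
Rule 4: years in business 17 ≥ 11; seating 110 ≥ 82 → Annual Registration required.
Rule 5: is a registered nonprofit; seating 110 ≥ 50 → General Business Registration required.
Rule 6: does not store flammable materials → Municipal License not required.
Rule 7: does not operate a retail storefront; is a registered nonprofit → Regulatory Certificate not required.
Rule 8: seating 110 > 16 → Limited Seating Certificate not required.
Rule 9: is a registered nonprofit; years in business 17 < 19 → Nonprofit Registration required.
Rule 10: sells alcoholic beverages → Standard License required.

Annual Registration, General Business Registration, Nonprofit Registration, Regulatory Authorization, Standard License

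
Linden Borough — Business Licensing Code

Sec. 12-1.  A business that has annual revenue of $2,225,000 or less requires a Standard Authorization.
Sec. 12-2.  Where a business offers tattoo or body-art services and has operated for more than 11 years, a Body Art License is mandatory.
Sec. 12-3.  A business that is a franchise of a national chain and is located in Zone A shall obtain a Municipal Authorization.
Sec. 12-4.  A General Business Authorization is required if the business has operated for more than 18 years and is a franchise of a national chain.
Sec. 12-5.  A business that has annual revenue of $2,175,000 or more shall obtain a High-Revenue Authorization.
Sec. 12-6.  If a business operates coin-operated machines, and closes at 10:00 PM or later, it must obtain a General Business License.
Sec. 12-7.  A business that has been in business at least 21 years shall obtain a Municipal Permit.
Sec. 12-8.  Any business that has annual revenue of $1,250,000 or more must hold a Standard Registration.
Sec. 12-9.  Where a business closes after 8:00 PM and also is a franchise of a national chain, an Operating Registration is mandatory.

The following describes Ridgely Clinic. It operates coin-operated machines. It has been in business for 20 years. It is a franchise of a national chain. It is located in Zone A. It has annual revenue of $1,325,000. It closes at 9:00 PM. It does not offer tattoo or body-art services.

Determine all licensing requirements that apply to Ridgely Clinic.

Sec. 12-1. revenue $1,325,000 ≤ $2,225,000 → Standard Authorization required.
Sec. 12-2. does not offer tattoo or body-art services; years in business 20 > 11 → Body Art License not required.
Sec. 12-3. is a franchise of a national chain; is located in Zone A → Municipal Authorization required.
Sec. 12-4. years in business 20 > 18; is a franchise of a national chain → General Business Authorization required.
Sec. 12-5. revenue $1,325,000 < $2,175,000 → High-Revenue Authorization not required.
Sec. 12-6. operates coin-operated machines; closes 9:00 PM, at/before 10:00 PM → General Business License not required.
Sec. 12-7. years in business 20 < 21 → Municipal Permit not required.
Sec. 12-8. revenue $1,325,000 ≥ $1,250,000 → Standard Registration required.
Sec. 12-9. closes 9:00 PM, after 8:00 PM; is a franchise of a national chain → Operating Registration required.

General Business Authorization, Municipal Authorization, Operating Registration, Standard Authorization, Standard Registration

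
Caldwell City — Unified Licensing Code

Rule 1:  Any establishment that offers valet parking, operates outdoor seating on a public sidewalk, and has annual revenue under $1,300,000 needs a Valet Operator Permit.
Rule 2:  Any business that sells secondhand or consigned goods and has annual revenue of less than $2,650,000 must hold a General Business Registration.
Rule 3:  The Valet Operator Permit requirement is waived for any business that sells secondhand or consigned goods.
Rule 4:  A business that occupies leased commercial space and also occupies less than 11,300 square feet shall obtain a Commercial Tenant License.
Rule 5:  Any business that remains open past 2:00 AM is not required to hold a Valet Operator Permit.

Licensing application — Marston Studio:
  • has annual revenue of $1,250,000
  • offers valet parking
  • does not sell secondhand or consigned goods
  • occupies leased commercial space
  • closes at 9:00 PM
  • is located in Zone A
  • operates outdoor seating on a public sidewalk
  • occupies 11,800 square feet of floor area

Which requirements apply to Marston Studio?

Rule 1: offers valet parking; operates outdoor seating on a public sidewalk; revenue $1,250,000 < $1,300,000 → Valet Operator Permit required.
Rule 2: does not sell secondhand or consigned goods; revenue $1,250,000 < $2,650,000 → General Business Registration not required.
Rule 3: does not sell secondhand or consigned goods → Valet Operator Permit exemption does not apply.
Rule 4: occupies leased commercial space; floor area 11,800 square feet ≥ 11,300 square feet → Commercial Tenant License not required.
Rule 5: closes 9:00 PM, at/before 2:00 AM → Valet Operator Permit exemption does not apply.

Valet Operator Permit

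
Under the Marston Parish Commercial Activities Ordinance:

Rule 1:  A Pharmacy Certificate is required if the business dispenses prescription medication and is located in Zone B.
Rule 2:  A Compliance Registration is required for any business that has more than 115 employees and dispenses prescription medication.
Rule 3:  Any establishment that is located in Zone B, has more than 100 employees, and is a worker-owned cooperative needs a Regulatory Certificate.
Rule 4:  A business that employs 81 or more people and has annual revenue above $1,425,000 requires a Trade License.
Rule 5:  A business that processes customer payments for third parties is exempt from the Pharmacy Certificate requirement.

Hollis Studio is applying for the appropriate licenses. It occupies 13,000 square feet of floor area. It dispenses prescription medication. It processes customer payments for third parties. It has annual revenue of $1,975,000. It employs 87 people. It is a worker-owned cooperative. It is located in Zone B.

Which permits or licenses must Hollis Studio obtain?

Rule 1: dispenses prescription medication; is located in Zone B → Pharmacy Certificate required.
Rule 2: employees 87 ≤ 115; dispenses prescription medication → Compliance Registration not required.
Rule 3: is located in Zone B; employees 87 ≤ 100; is a worker-owned cooperative → Regulatory Certificate not required.
Rule 4: employees 87 ≥ 81; revenue $1,975,000 > $1,425,000 → Trade License required.
Rule 5: processes customer payments for third parties → exempt from Pharmacy Certificate.

Trade License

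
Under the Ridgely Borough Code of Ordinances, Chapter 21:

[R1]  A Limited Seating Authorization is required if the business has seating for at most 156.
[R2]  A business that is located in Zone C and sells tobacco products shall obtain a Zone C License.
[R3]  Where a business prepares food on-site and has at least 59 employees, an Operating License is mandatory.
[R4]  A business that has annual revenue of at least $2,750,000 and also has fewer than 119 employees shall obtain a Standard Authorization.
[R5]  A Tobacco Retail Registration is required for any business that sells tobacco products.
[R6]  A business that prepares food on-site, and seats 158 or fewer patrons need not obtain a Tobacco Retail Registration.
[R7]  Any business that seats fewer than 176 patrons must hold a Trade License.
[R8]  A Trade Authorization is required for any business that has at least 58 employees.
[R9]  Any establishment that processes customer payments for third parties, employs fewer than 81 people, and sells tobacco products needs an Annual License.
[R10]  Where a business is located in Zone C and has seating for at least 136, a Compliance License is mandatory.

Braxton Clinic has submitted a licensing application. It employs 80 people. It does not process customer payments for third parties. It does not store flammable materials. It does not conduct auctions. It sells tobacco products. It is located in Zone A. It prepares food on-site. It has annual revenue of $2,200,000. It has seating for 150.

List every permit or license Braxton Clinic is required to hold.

Limited Seating Authorization, Operating License, Trade Authorization, Trade License

[R1] seating 150 ≤ 156 → Limited Seating Authorization required.
[R2] is located in Zone A (not: is located in Zone C); sells tobacco products → Zone C License not required.
[R3] prepares food on-site; employees 80 ≥ 59 → Operating License required.
[R4] revenue $2,200,000 < $2,750,000; employees 80 < 119 → Standard Authorization not required.
[R5] sells tobacco products → Tobacco Retail Registration required.
[R6] prepares food on-site; seating 150 ≤ 158 → exempt from Tobacco Retail Registration.
[R7] seating 150 < 176 → Trade License required.
[R8] employees 80 ≥ 58 → Trade Authorization required.
[R9] does not process customer payments for third parties; employees 80 < 81; sells tobacco products → Annual License not required.
[R10] is located in Zone A (not: is located in Zone C); seating 150 ≥ 136 → Compliance License not required.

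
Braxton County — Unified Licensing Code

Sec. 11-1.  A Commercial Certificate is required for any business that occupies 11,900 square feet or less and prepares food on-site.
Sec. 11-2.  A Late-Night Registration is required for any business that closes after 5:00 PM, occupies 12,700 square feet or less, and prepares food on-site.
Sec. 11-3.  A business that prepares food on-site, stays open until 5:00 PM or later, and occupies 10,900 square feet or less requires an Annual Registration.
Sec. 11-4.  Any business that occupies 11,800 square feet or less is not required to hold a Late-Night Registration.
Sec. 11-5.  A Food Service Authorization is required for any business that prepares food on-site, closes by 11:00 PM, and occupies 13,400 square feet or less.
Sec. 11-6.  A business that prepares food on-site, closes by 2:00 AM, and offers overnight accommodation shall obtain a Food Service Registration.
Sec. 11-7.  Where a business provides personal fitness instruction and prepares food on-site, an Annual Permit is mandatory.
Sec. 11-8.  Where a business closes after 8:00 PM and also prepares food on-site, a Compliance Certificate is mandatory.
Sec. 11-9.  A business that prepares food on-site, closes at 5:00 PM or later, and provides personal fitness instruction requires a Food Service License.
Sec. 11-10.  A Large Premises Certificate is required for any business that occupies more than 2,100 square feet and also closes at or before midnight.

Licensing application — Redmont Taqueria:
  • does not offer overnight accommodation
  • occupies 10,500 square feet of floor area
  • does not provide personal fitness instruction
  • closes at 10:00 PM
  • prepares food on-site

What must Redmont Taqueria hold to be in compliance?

Annual Registration, Commercial Certificate, Compliance Certificate, Food Service Authorization, Large Premises Certificate

Sec. 11-1. floor area 10,500 square feet ≤ 11,900 square feet; prepares food on-site → Commercial Certificate required.
Sec. 11-2. closes 10:00 PM, after 5:00 PM; floor area 10,500 square feet ≤ 12,700 square feet; prepares food on-site → Late-Night Registration required.
Sec. 11-3. prepares food on-site; closes 10:00 PM, after 5:00 PM; floor area 10,500 square feet ≤ 10,900 square feet → Annual Registration required.
Sec. 11-4. floor area 10,500 square feet ≤ 11,800 square feet → exempt from Late-Night Registration.
Sec. 11-5. prepares food on-site; closes 10:00 PM, at/before 11:00 PM; floor area 10,500 square feet ≤ 13,400 square feet → Food Service Authorization required.
Sec. 11-6. prepares food on-site; closes 10:00 PM, at/before 2:00 AM; does not offer overnight accommodation → Food Service Registration not required.
Sec. 11-7. does not provide personal fitness instruction; prepares food on-site → Annual Permit not required.
Sec. 11-8. closes 10:00 PM, after 8:00 PM; prepares food on-site → Compliance Certificate required.
Sec. 11-9. prepares food on-site; closes 10:00 PM, after 5:00 PM; does not provide personal fitness instruction → Food Service License not required.
Sec. 11-10. floor area 10,500 square feet > 2,100 square feet; closes 10:00 PM, at/before midnight → Large Premises Certificate required.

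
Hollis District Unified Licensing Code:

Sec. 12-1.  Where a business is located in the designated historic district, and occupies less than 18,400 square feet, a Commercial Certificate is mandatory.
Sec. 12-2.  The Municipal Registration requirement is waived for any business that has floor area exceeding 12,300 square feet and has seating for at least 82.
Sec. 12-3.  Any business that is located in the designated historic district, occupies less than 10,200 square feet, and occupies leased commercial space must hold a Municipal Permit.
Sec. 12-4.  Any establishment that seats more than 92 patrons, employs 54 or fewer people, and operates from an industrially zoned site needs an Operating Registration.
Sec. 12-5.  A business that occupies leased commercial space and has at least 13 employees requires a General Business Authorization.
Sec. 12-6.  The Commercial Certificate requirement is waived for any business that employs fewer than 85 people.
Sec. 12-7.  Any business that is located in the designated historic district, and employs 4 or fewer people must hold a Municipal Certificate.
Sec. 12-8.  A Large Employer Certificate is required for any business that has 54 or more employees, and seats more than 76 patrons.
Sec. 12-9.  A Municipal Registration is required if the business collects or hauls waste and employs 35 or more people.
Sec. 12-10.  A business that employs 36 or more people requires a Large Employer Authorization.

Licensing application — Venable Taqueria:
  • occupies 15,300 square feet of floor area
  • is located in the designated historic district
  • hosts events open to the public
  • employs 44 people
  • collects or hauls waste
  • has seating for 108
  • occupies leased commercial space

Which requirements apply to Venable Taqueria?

General Business Authorization, Large Employer Authorization

Sec. 12-1. is located in the designated historic district; floor area 15,300 square feet < 18,400 square feet → Commercial Certificate required.
Sec. 12-2. floor area 15,300 square feet > 12,300 square feet; seating 108 ≥ 82 → exempt from Municipal Registration.
Sec. 12-3. is located in the designated historic district; floor area 15,300 square feet ≥ 10,200 square feet; occupies leased commercial space → Municipal Permit not required.
Sec. 12-4. seating 108 > 92; employees 44 ≤ 54; occupies leased commercial space (not: operates from an industrially zoned site) → Operating Registration not required.
Sec. 12-5. occupies leased commercial space; employees 44 ≥ 13 → General Business Authorization required.
Sec. 12-6. employees 44 < 85 → exempt from Commercial Certificate.
Sec. 12-7. is located in the designated historic district; employees 44 > 4 → Municipal Certificate not required.
Sec. 12-8. employees 44 < 54; seating 108 > 76 → Large Employer Certificate not required.
Sec. 12-9. collects or hauls waste; employees 44 ≥ 35 → Municipal Registration required.
Sec. 12-10. employees 44 ≥ 36 → Large Employer Authorization required.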